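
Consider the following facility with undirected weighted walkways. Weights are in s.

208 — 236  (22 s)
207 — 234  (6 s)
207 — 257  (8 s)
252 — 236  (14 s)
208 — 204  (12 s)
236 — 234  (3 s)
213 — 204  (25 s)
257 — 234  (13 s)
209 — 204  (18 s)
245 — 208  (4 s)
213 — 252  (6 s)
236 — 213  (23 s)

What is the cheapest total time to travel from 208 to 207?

Enumerating some paths:
208 - 236 - 234 - 207: 22+3+6 = 31
208 - 236 - 234 - 257 - 207: 22+3+13+8 = 46
Cheapest is 208 - 236 - 234 - 207 at 31 s.

31 s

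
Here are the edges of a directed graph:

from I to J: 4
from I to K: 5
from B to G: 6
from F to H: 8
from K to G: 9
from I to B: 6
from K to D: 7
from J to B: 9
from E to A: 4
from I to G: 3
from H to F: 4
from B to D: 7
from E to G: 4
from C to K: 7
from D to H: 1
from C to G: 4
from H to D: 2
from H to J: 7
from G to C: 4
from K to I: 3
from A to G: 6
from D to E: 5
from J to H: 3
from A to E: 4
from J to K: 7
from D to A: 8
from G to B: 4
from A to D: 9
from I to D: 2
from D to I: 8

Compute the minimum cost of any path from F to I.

18

Candidate routes:
F → H → J → K → I: 8+7+7+3 = 25
F → H → D → I: 8+2+8 = 18
The minimum is 18 via F → H → D → I.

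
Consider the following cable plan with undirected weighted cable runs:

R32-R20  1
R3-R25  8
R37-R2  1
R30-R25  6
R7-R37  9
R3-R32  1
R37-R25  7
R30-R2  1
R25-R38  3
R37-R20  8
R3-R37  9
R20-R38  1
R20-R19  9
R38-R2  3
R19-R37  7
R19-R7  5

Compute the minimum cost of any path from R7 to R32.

15

Settle nodes by increasing distance from R7:
R7: 0
R19: 5  (via R7)
R37: 9  (via R7)
R2: 10  (via R37)
R30: 11  (via R2)
R38: 13  (via R2)
R20: 14  (via R19)
R32: 15  (via R20)
Shortest route: R7–R19–R20–R32 = 15.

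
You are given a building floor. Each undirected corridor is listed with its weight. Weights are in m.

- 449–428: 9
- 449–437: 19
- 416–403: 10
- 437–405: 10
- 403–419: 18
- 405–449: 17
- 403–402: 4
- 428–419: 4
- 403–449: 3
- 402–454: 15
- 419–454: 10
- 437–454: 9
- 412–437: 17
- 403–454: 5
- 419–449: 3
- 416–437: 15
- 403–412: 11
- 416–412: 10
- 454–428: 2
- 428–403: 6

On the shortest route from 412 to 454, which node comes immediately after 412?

Candidate routes:
412–403–454: 11+5 = 16
412–416–403–454: 10+10+5 = 25
412–403–449–419–428–454: 11+3+3+4+2 = 23
412–403–428–454: 11+6+2 = 19
The minimum is 16 m via 412–403–454.
So from 412 the first move is to 403.

403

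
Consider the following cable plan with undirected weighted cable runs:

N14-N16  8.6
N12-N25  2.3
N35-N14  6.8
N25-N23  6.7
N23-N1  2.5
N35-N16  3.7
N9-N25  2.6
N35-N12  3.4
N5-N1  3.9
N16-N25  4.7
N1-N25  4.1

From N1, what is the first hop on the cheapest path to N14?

Compare a few routes:
N1 - N25 - N16 - N35 - N14: 4.1+4.7+3.7+6.8 = 19.3
N1 - N25 - N12 - N35 - N14: 4.1+2.3+3.4+6.8 = 16.6
N1 - N25 - N16 - N14: 4.1+4.7+8.6 = 17.4
The minimum is 16.6 via N1 - N25 - N12 - N35 - N14.
So from N1 the first move is to N25.

N25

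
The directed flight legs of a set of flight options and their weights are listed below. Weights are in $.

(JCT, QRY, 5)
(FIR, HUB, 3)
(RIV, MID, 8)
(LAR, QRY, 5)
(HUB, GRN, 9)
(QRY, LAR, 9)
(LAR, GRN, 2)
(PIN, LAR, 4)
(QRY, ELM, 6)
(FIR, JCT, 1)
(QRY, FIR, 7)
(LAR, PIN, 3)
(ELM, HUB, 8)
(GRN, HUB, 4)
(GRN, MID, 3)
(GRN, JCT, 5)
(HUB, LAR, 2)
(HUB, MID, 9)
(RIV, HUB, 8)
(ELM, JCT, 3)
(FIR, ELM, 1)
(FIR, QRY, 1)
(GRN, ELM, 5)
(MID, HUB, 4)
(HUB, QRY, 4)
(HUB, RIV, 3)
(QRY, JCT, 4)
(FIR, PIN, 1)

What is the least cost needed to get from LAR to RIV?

$9

Compare a few routes:
LAR - GRN - ELM - HUB - RIV: 2+5+8+3 = 18
LAR - GRN - HUB - RIV: 2+4+3 = 9
LAR - QRY - FIR - HUB - RIV: 5+7+3+3 = 18
LAR - GRN - MID - HUB - RIV: 2+3+4+3 = 12
The minimum is $9 via LAR - GRN - HUB - RIV.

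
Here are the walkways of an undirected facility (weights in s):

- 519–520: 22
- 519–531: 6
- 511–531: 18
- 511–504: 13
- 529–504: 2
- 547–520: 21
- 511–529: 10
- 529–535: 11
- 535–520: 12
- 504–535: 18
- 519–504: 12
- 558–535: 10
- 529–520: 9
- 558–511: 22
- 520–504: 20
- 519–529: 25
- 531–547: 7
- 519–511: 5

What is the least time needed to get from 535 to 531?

Enumerating some paths:
535 - 529 - 511 - 519 - 531: 11+10+5+6 = 32
535 - 504 - 519 - 531: 18+12+6 = 36
535 - 529 - 504 - 511 - 519 - 531: 11+2+13+5+6 = 37
535 - 529 - 504 - 519 - 531: 11+2+12+6 = 31
Cheapest is 535 - 529 - 504 - 519 - 531 at 31 s.

31 s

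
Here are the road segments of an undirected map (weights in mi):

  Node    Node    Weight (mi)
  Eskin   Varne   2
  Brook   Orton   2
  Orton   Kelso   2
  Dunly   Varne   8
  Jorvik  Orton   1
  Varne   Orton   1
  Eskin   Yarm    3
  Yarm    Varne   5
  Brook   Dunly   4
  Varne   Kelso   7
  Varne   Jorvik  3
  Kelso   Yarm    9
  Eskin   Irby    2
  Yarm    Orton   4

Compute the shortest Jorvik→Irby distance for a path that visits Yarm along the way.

10 mi

Best Jorvik to Yarm: Jorvik → Orton → Yarm costing 5
Best Yarm to Irby: Yarm → Eskin → Irby costing 5
Total via Yarm: 5 + 5 = 10 mi.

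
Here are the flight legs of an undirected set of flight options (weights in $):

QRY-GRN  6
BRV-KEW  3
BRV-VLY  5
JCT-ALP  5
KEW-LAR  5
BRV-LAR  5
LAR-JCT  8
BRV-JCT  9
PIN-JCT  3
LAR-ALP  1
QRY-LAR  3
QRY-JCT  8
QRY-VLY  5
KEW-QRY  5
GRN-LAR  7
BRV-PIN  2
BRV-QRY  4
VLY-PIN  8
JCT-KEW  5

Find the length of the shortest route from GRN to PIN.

Settle nodes by increasing distance from GRN:
GRN: 0
QRY: 6  (via GRN)
LAR: 7  (via GRN)
ALP: 8  (via LAR)
BRV: 10  (via QRY)
VLY: 11  (via QRY)
KEW: 11  (via QRY)
PIN: 12  (via BRV)
Shortest route: GRN–QRY–BRV–PIN = $12.

$12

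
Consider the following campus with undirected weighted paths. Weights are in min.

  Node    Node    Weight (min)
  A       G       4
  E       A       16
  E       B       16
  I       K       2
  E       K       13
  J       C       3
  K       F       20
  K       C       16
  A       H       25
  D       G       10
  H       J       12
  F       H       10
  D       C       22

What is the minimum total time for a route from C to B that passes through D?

68 min

Shortest C→D: C–D = 22
Shortest D→B: D–G–A–E–B = 46
Total via D: 22 + 46 = 68 min.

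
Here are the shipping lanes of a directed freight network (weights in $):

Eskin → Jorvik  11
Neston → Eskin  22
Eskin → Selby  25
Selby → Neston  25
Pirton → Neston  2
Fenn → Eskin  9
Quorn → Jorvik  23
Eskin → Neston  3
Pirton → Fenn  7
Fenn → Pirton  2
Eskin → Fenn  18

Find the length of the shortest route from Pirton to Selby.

$41

Compare a few routes:
Pirton - Fenn - Eskin - Selby: 7+9+25 = 41
Pirton - Neston - Eskin - Selby: 2+22+25 = 49
Cheapest is Pirton - Fenn - Eskin - Selby at $41.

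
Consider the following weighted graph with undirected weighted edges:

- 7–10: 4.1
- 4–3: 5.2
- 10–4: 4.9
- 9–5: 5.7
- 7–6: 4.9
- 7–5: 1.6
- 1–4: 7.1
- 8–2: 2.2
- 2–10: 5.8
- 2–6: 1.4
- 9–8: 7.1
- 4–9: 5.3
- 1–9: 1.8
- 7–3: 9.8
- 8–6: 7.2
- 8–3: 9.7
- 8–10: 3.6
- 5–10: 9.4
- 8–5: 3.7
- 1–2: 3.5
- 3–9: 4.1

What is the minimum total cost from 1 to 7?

Enumerating some paths:
1 - 2 - 6 - 7: 3.5+1.4+4.9 = 9.8
1 - 2 - 10 - 7: 3.5+5.8+4.1 = 13.4
1 - 9 - 5 - 7: 1.8+5.7+1.6 = 9.1
1 - 2 - 8 - 5 - 7: 3.5+2.2+3.7+1.6 = 11
Cheapest is 1 - 9 - 5 - 7 at 9.1.

9.1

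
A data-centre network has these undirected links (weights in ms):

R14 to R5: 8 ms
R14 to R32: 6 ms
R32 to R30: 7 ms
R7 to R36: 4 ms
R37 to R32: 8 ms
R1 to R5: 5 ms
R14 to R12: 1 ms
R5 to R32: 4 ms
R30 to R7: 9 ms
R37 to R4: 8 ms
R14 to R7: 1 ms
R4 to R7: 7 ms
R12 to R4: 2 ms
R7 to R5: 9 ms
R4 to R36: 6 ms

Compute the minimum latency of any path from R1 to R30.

Running Dijkstra from R1:
R1: 0
R5: 5  (via R1)
R32: 9  (via R5)
R14: 13  (via R5)
R7: 14  (via R5)
R12: 14  (via R14)
R4: 16  (via R12)
R30: 16  (via R32)
Shortest route: R1–R5–R32–R30 = 16 ms.

16 ms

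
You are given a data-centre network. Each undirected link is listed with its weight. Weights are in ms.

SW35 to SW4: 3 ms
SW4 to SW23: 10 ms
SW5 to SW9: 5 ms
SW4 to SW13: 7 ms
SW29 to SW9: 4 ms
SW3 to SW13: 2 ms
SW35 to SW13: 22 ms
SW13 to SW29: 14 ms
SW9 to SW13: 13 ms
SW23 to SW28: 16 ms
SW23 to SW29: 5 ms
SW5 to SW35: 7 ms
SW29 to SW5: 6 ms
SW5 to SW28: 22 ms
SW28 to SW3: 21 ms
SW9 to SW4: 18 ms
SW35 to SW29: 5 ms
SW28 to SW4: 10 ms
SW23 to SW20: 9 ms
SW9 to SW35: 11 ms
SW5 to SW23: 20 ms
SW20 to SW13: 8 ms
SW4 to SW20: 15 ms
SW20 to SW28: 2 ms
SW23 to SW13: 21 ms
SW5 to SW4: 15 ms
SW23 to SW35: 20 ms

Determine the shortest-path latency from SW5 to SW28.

20 ms

Compare a few routes:
SW5–SW29–SW35–SW4–SW28: 6+5+3+10 = 24
SW5–SW29–SW23–SW20–SW28: 6+5+9+2 = 22
SW5–SW28: 22 = 22
SW5–SW35–SW4–SW28: 7+3+10 = 20
The minimum is 20 ms via SW5–SW35–SW4–SW28.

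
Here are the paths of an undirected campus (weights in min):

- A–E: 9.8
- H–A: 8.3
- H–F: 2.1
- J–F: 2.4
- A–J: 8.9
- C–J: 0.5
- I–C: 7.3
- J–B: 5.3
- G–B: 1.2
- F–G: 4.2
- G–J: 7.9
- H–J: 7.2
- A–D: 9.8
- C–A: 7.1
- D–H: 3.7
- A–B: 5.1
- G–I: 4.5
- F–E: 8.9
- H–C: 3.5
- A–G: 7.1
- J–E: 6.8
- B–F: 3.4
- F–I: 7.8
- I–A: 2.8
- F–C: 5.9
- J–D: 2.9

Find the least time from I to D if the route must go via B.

13.9 min

Best I to B: I–G–B costing 5.7
Best B to D: B–J–D costing 8.2
Total via B: 5.7 + 8.2 = 13.9 min.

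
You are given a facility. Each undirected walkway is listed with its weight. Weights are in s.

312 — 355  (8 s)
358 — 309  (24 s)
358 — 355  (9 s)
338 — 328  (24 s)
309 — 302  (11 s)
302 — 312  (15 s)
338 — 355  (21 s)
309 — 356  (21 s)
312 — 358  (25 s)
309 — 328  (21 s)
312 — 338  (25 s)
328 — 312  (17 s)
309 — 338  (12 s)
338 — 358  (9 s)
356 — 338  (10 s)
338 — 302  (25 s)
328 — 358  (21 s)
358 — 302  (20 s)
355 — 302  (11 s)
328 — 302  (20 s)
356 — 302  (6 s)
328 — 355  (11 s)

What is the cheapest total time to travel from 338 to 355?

Candidate routes:
338 - 355: 21 = 21
338 - 358 - 355: 9+9 = 18
Cheapest is 338 - 358 - 355 at 18 s.

18 s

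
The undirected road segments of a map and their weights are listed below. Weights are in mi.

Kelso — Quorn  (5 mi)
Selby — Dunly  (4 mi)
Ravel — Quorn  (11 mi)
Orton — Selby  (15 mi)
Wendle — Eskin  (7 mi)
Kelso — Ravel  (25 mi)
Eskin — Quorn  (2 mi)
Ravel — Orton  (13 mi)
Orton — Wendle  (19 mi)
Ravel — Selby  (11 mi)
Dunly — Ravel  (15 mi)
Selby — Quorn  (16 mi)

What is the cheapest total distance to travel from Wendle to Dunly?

Shortest distances from Wendle:
Wendle: 0
Eskin: 7  (via Wendle)
Quorn: 9  (via Eskin)
Kelso: 14  (via Quorn)
Orton: 19  (via Wendle)
Ravel: 20  (via Quorn)
Selby: 25  (via Quorn)
Dunly: 29  (via Selby)
Shortest route: Wendle–Eskin–Quorn–Selby–Dunly = 29 mi.

29 mi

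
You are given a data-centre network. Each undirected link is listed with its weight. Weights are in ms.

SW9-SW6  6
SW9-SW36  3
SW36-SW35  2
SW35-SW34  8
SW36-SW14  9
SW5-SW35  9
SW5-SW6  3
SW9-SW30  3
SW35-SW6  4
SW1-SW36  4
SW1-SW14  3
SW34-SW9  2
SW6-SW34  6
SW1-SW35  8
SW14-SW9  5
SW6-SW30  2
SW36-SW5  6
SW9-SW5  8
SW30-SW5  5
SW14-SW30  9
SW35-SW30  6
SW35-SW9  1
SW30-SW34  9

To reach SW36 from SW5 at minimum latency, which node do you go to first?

SW36

Compare a few routes:
SW5 → SW36: 6 = 6
SW5 → SW35 → SW36: 9+2 = 11
SW5 → SW6 → SW35 → SW36: 3+4+2 = 9
The minimum is 6 ms via SW5 → SW36.
So from SW5 the first move is to SW36.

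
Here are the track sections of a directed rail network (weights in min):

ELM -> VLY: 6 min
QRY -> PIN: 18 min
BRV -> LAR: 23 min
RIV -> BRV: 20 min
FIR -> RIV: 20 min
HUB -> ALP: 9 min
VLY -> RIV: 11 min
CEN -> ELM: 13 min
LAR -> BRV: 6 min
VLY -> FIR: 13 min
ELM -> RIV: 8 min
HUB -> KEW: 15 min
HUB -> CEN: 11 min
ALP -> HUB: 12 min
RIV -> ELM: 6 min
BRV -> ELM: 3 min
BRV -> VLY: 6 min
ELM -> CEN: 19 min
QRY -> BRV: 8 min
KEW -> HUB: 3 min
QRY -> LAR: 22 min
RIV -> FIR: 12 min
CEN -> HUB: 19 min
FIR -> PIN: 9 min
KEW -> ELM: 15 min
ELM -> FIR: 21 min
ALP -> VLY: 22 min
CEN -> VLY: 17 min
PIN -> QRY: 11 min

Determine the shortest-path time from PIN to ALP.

69 min

Compare a few routes:
PIN–QRY–BRV–ELM–CEN–HUB–ALP: 11+8+3+19+19+9 = 69
PIN–QRY–BRV–VLY–RIV–ELM–CEN–HUB–ALP: 11+8+6+11+6+19+19+9 = 89
The minimum is 69 min via PIN–QRY–BRV–ELM–CEN–HUB–ALP.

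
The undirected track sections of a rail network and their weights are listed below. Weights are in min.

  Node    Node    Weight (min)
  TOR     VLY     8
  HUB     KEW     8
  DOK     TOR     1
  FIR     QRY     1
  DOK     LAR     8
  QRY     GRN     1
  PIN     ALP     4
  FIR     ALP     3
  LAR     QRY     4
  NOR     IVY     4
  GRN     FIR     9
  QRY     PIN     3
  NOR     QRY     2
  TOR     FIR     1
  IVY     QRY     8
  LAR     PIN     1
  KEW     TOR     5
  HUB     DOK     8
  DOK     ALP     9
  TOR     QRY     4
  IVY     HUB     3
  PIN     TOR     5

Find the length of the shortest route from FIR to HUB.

10 min

Shortest distances from FIR:
FIR: 0
QRY: 1  (via FIR)
TOR: 1  (via FIR)
DOK: 2  (via TOR)
GRN: 2  (via QRY)
NOR: 3  (via QRY)
ALP: 3  (via FIR)
PIN: 4  (via QRY)
LAR: 5  (via QRY)
KEW: 6  (via TOR)
IVY: 7  (via NOR)
VLY: 9  (via TOR)
HUB: 10  (via DOK)
Shortest route: FIR → TOR → DOK → HUB = 10 min.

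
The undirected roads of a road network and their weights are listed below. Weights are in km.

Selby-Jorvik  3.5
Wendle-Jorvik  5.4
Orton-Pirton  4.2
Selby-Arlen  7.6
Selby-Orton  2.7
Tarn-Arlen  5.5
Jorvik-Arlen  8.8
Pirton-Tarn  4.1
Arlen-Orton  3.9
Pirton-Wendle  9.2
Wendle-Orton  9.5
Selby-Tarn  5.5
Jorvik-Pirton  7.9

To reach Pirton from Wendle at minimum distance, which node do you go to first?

Enumerating some paths:
Wendle → Jorvik → Pirton: 5.4+7.9 = 13.3
Wendle → Pirton: 9.2 = 9.2
Wendle → Orton → Pirton: 9.5+4.2 = 13.7
The minimum is 9.2 km via Wendle → Pirton.
So from Wendle the first move is to Pirton.

Pirton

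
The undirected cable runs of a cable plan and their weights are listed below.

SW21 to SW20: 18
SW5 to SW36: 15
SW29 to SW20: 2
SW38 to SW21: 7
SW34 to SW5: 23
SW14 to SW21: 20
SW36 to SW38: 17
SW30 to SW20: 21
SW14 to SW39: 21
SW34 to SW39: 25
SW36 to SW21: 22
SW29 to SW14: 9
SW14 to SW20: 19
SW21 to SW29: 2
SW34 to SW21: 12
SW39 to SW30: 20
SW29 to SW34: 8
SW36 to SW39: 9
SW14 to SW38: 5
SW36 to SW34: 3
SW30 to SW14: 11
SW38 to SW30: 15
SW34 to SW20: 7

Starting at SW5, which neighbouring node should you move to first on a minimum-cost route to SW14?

SW36

Compare a few routes:
SW5 → SW36 → SW34 → SW29 → SW14: 15+3+8+9 = 35
SW5 → SW36 → SW34 → SW20 → SW29 → SW14: 15+3+7+2+9 = 36
SW5 → SW36 → SW38 → SW14: 15+17+5 = 37
Cheapest is SW5 → SW36 → SW34 → SW29 → SW14 at 35.
So from SW5 the first move is to SW36.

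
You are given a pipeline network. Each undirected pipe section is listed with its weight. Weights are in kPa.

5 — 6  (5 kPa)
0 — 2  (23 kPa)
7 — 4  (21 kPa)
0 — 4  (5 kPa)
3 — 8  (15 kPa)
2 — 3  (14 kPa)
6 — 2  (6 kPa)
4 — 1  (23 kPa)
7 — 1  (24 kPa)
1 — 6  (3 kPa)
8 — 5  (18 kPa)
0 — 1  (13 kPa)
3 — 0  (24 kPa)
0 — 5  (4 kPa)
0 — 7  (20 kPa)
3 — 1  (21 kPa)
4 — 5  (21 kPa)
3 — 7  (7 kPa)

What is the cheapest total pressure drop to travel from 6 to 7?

Running Dijkstra from 6:
6: 0
1: 3  (via 6)
5: 5  (via 6)
2: 6  (via 6)
0: 9  (via 5)
4: 14  (via 0)
3: 20  (via 2)
8: 23  (via 5)
7: 27  (via 1)
Shortest route: 6–1–7 = 27 kPa.

27 kPa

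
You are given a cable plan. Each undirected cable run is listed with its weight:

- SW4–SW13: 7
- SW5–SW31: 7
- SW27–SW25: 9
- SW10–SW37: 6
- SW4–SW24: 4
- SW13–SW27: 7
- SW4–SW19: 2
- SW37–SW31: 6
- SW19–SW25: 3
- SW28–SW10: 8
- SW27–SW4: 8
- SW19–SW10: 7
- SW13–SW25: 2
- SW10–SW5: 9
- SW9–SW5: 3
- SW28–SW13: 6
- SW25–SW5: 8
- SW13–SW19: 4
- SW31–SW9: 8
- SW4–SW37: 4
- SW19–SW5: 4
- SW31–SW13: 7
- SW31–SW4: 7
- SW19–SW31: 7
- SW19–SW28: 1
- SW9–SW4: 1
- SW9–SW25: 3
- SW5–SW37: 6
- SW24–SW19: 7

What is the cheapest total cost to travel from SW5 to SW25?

Shortest distances from SW5:
SW5: 0
SW9: 3  (via SW5)
SW4: 4  (via SW9)
SW19: 4  (via SW5)
SW28: 5  (via SW19)
SW25: 6  (via SW9)
Shortest route: SW5 → SW9 → SW25 = 6.

6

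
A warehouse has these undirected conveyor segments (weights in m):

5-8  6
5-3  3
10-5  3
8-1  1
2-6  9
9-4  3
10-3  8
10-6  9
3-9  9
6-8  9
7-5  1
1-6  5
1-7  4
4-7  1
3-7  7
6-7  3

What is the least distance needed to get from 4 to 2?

Settle nodes by increasing distance from 4:
4: 0
7: 1  (via 4)
5: 2  (via 7)
9: 3  (via 4)
6: 4  (via 7)
1: 5  (via 7)
3: 5  (via 5)
10: 5  (via 5)
8: 6  (via 1)
2: 13  (via 6)
Shortest route: 4 → 7 → 6 → 2 = 13 m.

13 m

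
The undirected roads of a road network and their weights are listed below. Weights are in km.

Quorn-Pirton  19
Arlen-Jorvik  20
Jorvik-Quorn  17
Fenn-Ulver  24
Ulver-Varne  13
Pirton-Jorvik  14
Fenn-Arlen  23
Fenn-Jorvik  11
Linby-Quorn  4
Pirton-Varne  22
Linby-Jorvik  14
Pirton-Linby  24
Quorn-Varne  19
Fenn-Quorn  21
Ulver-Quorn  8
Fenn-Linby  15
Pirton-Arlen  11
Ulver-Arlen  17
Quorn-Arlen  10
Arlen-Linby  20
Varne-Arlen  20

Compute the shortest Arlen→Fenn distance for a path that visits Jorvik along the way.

Shortest Arlen→Jorvik: Arlen → Jorvik = 20
Best Jorvik to Fenn: Jorvik → Fenn costing 11
Total via Jorvik: 20 + 11 = 31 km.

31 km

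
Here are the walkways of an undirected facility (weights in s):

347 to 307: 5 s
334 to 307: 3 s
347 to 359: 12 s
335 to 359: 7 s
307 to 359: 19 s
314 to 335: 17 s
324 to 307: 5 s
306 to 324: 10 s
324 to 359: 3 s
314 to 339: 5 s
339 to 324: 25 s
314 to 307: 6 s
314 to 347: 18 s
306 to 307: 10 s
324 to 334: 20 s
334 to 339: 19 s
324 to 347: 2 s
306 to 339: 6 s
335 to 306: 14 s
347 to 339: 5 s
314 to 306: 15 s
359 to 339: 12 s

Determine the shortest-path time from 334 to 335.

18 s

Shortest distances from 334:
334: 0
307: 3  (via 334)
324: 8  (via 307)
347: 8  (via 307)
314: 9  (via 307)
359: 11  (via 324)
339: 13  (via 347)
306: 13  (via 307)
335: 18  (via 359)
Shortest route: 334–307–324–359–335 = 18 s.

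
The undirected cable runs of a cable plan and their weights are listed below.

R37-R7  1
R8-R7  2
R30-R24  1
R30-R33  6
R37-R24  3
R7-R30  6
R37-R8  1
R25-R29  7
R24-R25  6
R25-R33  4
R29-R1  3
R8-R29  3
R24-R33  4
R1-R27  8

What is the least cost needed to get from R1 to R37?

7

Settle nodes by increasing distance from R1:
R1: 0
R29: 3  (via R1)
R8: 6  (via R29)
R37: 7  (via R8)
Shortest route: R1–R29–R8–R37 = 7.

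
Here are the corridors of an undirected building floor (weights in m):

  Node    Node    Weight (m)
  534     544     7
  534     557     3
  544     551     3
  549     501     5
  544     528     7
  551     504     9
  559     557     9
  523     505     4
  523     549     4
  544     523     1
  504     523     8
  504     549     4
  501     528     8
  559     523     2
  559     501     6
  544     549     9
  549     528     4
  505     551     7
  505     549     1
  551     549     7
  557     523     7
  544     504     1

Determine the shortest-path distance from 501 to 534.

16 m

Shortest distances from 501:
501: 0
549: 5  (via 501)
505: 6  (via 549)
559: 6  (via 501)
528: 8  (via 501)
523: 8  (via 559)
504: 9  (via 549)
544: 9  (via 523)
551: 12  (via 549)
557: 15  (via 559)
534: 16  (via 544)
Shortest route: 501 → 559 → 523 → 544 → 534 = 16 m.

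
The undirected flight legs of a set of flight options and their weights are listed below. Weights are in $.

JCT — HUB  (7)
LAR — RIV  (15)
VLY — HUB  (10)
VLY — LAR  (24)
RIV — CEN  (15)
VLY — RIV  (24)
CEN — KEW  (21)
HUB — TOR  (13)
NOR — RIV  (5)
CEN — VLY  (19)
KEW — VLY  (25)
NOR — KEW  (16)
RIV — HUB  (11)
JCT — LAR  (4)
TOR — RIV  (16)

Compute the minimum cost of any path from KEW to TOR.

$37

Compare a few routes:
KEW - NOR - RIV - HUB - TOR: 16+5+11+13 = 45
KEW - NOR - RIV - TOR: 16+5+16 = 37
The minimum is $37 via KEW - NOR - RIV - TOR.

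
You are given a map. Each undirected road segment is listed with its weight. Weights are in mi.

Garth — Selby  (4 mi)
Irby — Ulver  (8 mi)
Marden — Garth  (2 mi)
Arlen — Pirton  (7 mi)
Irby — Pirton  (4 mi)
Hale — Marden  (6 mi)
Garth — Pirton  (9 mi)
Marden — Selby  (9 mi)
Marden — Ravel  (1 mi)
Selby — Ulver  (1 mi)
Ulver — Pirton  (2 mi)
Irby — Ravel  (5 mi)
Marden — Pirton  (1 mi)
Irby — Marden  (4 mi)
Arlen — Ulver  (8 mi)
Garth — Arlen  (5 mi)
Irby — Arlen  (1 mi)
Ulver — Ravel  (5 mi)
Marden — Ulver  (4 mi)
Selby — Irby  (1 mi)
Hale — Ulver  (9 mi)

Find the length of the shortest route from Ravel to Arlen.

6 mi

Compare a few routes:
Ravel - Irby - Arlen: 5+1 = 6
Ravel - Marden - Pirton - Irby - Arlen: 1+1+4+1 = 7
The minimum is 6 mi via Ravel - Irby - Arlen.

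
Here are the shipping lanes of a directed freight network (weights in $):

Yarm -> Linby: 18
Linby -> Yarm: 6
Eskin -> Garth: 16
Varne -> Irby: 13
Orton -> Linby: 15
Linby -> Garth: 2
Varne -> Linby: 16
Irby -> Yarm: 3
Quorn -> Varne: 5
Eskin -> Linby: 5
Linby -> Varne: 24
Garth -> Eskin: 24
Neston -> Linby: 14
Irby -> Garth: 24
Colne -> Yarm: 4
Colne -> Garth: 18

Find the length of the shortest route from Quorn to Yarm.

$21

Shortest distances from Quorn:
Quorn: 0
Varne: 5  (via Quorn)
Irby: 18  (via Varne)
Linby: 21  (via Varne)
Yarm: 21  (via Irby)
Shortest route: Quorn–Varne–Irby–Yarm = $21.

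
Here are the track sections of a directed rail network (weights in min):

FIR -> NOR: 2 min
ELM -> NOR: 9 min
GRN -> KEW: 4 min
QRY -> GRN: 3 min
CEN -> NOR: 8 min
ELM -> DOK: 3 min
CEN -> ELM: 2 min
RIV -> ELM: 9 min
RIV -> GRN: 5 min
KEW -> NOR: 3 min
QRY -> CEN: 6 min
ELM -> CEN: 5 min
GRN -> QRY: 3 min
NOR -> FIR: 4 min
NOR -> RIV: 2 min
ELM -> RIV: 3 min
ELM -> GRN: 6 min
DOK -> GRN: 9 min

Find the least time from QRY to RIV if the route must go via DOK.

29 min

Best QRY to DOK: QRY → CEN → ELM → DOK costing 11
Best DOK to RIV: DOK → GRN → KEW → NOR → RIV costing 18
Total via DOK: 11 + 18 = 29 min.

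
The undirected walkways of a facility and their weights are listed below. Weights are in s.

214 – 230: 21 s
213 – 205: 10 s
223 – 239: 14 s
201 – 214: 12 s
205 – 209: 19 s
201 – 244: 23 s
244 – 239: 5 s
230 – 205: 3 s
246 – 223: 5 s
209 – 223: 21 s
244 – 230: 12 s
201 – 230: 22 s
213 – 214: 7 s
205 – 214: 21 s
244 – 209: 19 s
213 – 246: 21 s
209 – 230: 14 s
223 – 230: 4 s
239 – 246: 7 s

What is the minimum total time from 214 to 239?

Running Dijkstra from 214:
214: 0
213: 7  (via 214)
201: 12  (via 214)
205: 17  (via 213)
230: 20  (via 205)
223: 24  (via 230)
246: 28  (via 213)
244: 32  (via 230)
209: 34  (via 230)
239: 35  (via 246)
Shortest route: 214–213–246–239 = 35 s.

35 s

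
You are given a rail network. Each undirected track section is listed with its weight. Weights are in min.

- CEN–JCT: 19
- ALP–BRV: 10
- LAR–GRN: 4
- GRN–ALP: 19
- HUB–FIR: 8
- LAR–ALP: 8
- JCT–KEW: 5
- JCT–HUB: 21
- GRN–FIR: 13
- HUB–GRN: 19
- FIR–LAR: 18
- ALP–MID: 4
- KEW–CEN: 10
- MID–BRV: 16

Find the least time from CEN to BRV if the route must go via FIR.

Shortest CEN→FIR: CEN → KEW → JCT → HUB → FIR = 44
Shortest FIR→BRV: FIR → GRN → LAR → ALP → BRV = 35
Total via FIR: 44 + 35 = 79 min.

79 min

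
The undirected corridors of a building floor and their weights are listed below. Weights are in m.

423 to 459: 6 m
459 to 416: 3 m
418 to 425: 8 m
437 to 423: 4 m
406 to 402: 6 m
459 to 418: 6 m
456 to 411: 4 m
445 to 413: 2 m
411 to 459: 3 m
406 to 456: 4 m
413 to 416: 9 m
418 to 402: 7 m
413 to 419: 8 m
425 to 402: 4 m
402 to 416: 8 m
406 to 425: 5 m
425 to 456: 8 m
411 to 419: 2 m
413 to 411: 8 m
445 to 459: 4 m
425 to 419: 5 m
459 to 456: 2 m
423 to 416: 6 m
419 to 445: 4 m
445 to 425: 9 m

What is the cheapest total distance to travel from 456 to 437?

Candidate routes:
456 → 411 → 459 → 423 → 437: 4+3+6+4 = 17
456 → 459 → 416 → 423 → 437: 2+3+6+4 = 15
456 → 459 → 423 → 437: 2+6+4 = 12
Cheapest is 456 → 459 → 423 → 437 at 12 m.

12 m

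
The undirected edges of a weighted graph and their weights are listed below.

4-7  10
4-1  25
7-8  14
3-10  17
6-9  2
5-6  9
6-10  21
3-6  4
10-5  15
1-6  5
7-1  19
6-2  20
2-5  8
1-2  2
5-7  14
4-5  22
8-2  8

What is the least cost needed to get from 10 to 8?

31

Compare a few routes:
10–5–6–1–2–8: 15+9+5+2+8 = 39
10–6–1–2–8: 21+5+2+8 = 36
10–5–2–8: 15+8+8 = 31
10–3–6–1–2–8: 17+4+5+2+8 = 36
The minimum is 31 via 10–5–2–8.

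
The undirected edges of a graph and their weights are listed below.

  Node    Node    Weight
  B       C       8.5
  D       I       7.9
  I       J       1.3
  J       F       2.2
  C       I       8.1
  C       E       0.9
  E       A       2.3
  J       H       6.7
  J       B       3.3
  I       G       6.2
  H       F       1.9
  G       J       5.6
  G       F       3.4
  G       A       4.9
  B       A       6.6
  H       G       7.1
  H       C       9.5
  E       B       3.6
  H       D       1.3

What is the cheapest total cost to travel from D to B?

8.7

Enumerating some paths:
D → H → J → B: 1.3+6.7+3.3 = 11.3
D → I → J → B: 7.9+1.3+3.3 = 12.5
D → H → F → J → B: 1.3+1.9+2.2+3.3 = 8.7
D → H → C → E → B: 1.3+9.5+0.9+3.6 = 15.3
The minimum is 8.7 via D → H → F → J → B.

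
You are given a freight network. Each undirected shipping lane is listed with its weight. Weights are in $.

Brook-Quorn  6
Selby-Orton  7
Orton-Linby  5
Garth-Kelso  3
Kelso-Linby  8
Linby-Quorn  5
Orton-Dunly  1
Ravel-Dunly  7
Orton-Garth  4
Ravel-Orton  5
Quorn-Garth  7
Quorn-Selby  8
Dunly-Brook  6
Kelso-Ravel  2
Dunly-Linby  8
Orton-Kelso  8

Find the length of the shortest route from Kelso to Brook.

$14

Candidate routes:
Kelso → Orton → Dunly → Brook: 8+1+6 = 15
Kelso → Ravel → Orton → Dunly → Brook: 2+5+1+6 = 14
The minimum is $14 via Kelso → Ravel → Orton → Dunly → Brook.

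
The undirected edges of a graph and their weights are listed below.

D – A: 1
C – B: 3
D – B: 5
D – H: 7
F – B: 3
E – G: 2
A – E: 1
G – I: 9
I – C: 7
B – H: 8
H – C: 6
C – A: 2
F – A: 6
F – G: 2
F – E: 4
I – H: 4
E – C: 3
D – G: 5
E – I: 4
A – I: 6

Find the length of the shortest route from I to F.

8

Enumerating some paths:
I → A → E → G → F: 6+1+2+2 = 11
I → G → F: 9+2 = 11
I → A → E → F: 6+1+4 = 11
I → E → F: 4+4 = 8
The minimum is 8 via I → E → F.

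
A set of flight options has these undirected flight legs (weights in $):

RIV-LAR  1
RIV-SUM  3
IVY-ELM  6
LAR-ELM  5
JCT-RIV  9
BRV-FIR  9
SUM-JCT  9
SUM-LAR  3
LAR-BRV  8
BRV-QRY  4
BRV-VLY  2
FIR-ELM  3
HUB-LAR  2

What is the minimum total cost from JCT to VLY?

$20

Enumerating some paths:
JCT–RIV–SUM–LAR–BRV–VLY: 9+3+3+8+2 = 25
JCT–RIV–LAR–BRV–VLY: 9+1+8+2 = 20
JCT–SUM–LAR–BRV–VLY: 9+3+8+2 = 22
JCT–SUM–RIV–LAR–BRV–VLY: 9+3+1+8+2 = 23
Cheapest is JCT–RIV–LAR–BRV–VLY at $20.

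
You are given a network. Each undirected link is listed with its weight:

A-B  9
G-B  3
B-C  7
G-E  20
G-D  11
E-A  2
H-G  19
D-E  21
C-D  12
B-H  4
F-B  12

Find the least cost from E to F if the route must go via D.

Best E to D: E–D costing 21
Shortest D→F: D–G–B–F = 26
Total via D: 21 + 26 = 47.

47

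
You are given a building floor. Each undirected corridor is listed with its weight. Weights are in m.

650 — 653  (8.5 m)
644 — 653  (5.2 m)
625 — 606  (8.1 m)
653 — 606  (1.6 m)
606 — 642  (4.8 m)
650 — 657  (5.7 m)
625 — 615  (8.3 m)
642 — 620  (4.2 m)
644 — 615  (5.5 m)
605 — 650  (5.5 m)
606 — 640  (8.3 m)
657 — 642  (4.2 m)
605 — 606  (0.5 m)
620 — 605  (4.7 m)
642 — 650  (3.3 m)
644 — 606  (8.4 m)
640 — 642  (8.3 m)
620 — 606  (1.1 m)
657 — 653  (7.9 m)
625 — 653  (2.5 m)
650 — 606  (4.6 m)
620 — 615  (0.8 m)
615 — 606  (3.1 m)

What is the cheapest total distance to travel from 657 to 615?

9.2 m

Shortest distances from 657:
657: 0
642: 4.2  (via 657)
650: 5.7  (via 657)
653: 7.9  (via 657)
620: 8.4  (via 642)
606: 9  (via 642)
615: 9.2  (via 620)
Shortest route: 657–642–620–615 = 9.2 m.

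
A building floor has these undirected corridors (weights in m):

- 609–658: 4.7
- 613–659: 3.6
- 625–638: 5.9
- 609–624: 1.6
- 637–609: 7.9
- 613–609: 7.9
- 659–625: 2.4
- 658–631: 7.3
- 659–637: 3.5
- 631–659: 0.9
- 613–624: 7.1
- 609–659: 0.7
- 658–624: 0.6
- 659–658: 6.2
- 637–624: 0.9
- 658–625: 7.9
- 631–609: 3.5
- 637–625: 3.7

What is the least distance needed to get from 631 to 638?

Shortest distances from 631:
631: 0
659: 0.9  (via 631)
609: 1.6  (via 659)
624: 3.2  (via 609)
625: 3.3  (via 659)
658: 3.8  (via 624)
637: 4.1  (via 624)
613: 4.5  (via 659)
638: 9.2  (via 625)
Shortest route: 631 → 659 → 625 → 638 = 9.2 m.

9.2 m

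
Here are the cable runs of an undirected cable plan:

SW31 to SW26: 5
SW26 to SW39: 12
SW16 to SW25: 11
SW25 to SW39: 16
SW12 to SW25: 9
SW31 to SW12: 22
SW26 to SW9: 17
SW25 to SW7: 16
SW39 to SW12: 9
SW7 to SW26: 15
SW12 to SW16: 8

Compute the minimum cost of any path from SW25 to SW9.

45

Settle nodes by increasing distance from SW25:
SW25: 0
SW12: 9  (via SW25)
SW16: 11  (via SW25)
SW39: 16  (via SW25)
SW7: 16  (via SW25)
SW26: 28  (via SW39)
SW31: 31  (via SW12)
SW9: 45  (via SW26)
Shortest route: SW25–SW39–SW26–SW9 = 45.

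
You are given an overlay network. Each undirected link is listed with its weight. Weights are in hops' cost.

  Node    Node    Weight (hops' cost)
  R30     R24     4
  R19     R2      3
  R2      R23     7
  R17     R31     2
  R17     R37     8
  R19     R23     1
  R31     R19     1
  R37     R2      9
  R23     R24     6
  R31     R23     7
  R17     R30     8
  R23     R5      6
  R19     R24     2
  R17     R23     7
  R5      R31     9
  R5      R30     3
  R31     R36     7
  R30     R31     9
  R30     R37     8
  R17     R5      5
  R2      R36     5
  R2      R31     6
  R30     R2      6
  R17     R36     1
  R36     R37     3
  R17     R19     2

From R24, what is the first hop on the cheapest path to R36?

Candidate routes:
R24 → R19 → R31 → R17 → R36: 2+1+2+1 = 6
R24 → R19 → R17 → R36: 2+2+1 = 5
R24 → R23 → R19 → R17 → R36: 6+1+2+1 = 10
R24 → R19 → R31 → R36: 2+1+7 = 10
Cheapest is R24 → R19 → R17 → R36 at 5 hops' cost.
So from R24 the first move is to R19.

R19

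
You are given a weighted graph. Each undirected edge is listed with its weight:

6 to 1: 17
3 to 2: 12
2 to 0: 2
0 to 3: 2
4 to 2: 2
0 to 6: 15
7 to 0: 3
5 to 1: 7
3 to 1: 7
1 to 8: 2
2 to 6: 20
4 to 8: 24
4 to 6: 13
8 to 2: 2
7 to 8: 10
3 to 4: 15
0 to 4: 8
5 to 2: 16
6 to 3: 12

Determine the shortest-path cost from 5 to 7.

16

Shortest distances from 5:
5: 0
1: 7  (via 5)
8: 9  (via 1)
2: 11  (via 8)
0: 13  (via 2)
4: 13  (via 2)
3: 14  (via 1)
7: 16  (via 0)
Shortest route: 5 → 1 → 8 → 2 → 0 → 7 = 16.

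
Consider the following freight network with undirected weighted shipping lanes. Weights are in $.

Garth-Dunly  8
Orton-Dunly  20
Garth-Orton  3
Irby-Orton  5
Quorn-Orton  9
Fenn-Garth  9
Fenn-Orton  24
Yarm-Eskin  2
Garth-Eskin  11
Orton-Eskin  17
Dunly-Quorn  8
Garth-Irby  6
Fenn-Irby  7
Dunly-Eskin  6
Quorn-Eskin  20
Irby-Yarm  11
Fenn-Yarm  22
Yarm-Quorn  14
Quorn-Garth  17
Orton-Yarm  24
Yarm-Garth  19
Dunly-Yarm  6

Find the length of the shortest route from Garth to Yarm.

Shortest distances from Garth:
Garth: 0
Orton: 3  (via Garth)
Irby: 6  (via Garth)
Dunly: 8  (via Garth)
Fenn: 9  (via Garth)
Eskin: 11  (via Garth)
Quorn: 12  (via Orton)
Yarm: 13  (via Eskin)
Shortest route: Garth–Eskin–Yarm = $13.

$13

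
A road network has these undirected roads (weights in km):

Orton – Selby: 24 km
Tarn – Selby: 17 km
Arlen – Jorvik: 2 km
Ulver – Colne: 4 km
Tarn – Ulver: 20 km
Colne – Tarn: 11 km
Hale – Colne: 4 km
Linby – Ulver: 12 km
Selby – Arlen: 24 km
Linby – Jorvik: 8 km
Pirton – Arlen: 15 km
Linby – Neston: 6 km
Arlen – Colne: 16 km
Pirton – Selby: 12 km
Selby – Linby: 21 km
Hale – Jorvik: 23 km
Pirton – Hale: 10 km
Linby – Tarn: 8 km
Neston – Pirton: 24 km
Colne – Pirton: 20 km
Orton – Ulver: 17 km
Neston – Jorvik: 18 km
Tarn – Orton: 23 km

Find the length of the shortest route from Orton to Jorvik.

37 km

Settle nodes by increasing distance from Orton:
Orton: 0
Ulver: 17  (via Orton)
Colne: 21  (via Ulver)
Tarn: 23  (via Orton)
Selby: 24  (via Orton)
Hale: 25  (via Colne)
Linby: 29  (via Ulver)
Pirton: 35  (via Hale)
Neston: 35  (via Linby)
Arlen: 37  (via Colne)
Jorvik: 37  (via Linby)
Shortest route: Orton → Ulver → Linby → Jorvik = 37 km.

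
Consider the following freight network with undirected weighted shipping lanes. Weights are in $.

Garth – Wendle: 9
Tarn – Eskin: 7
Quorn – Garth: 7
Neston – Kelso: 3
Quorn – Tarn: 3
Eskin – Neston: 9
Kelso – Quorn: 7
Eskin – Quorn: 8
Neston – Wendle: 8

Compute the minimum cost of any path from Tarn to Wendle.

Candidate routes:
Tarn–Eskin–Neston–Wendle: 7+9+8 = 24
Tarn–Quorn–Garth–Wendle: 3+7+9 = 19
Tarn–Quorn–Kelso–Neston–Wendle: 3+7+3+8 = 21
The minimum is $19 via Tarn–Quorn–Garth–Wendle.

$19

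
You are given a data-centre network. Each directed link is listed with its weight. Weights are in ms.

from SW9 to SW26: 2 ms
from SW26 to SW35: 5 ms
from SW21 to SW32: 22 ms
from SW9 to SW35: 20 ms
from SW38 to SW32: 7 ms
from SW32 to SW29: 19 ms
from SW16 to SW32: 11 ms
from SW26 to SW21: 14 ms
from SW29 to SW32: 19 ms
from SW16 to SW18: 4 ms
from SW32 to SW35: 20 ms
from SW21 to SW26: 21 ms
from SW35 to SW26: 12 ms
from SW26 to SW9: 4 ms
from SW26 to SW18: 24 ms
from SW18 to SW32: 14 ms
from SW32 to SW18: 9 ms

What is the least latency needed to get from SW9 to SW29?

Settle nodes by increasing distance from SW9:
SW9: 0
SW26: 2  (via SW9)
SW35: 7  (via SW26)
SW21: 16  (via SW26)
SW18: 26  (via SW26)
SW32: 38  (via SW21)
SW29: 57  (via SW32)
Shortest route: SW9–SW26–SW21–SW32–SW29 = 57 ms.

57 ms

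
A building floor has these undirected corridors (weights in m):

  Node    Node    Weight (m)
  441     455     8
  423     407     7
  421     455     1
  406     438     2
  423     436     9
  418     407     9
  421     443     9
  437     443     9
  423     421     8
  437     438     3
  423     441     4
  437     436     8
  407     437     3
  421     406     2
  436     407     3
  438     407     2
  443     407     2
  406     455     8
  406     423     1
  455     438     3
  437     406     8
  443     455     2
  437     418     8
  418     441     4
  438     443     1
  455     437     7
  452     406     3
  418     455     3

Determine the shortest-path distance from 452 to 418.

9 m

Candidate routes:
452 → 406 → 421 → 455 → 418: 3+2+1+3 = 9
452 → 406 → 438 → 455 → 418: 3+2+3+3 = 11
452 → 406 → 438 → 443 → 455 → 418: 3+2+1+2+3 = 11
The minimum is 9 m via 452 → 406 → 421 → 455 → 418.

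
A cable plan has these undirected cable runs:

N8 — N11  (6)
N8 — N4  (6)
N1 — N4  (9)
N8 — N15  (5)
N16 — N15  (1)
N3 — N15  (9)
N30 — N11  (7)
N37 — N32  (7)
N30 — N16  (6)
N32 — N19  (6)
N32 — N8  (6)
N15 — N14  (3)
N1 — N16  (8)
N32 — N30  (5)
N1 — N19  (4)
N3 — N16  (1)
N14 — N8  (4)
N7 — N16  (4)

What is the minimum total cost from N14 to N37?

17

Shortest distances from N14:
N14: 0
N15: 3  (via N14)
N8: 4  (via N14)
N16: 4  (via N15)
N3: 5  (via N16)
N7: 8  (via N16)
N11: 10  (via N8)
N4: 10  (via N8)
N30: 10  (via N16)
N32: 10  (via N8)
N1: 12  (via N16)
N19: 16  (via N32)
N37: 17  (via N32)
Shortest route: N14 → N8 → N32 → N37 = 17.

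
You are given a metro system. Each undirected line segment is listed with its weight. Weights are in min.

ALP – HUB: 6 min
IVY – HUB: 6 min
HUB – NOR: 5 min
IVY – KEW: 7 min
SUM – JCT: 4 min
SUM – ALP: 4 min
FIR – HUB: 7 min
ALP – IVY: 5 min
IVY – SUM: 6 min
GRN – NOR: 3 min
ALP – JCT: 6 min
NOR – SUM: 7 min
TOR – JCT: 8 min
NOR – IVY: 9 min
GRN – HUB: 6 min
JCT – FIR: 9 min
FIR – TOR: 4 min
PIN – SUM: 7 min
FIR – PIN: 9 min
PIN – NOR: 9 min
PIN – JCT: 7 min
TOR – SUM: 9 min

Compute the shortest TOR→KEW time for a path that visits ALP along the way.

25 min

Best TOR to ALP: TOR–SUM–ALP costing 13
Shortest ALP→KEW: ALP–IVY–KEW = 12
Total via ALP: 13 + 12 = 25 min.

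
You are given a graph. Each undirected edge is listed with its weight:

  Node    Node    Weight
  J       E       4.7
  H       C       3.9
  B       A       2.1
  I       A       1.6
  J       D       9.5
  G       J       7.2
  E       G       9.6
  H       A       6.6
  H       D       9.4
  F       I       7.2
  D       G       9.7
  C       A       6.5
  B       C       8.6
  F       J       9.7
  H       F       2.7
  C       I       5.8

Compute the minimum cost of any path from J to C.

Compare a few routes:
J → F → H → C: 9.7+2.7+3.9 = 16.3
J → F → I → C: 9.7+7.2+5.8 = 22.7
J → D → H → C: 9.5+9.4+3.9 = 22.8
J → F → I → A → C: 9.7+7.2+1.6+6.5 = 25
Cheapest is J → F → H → C at 16.3.

16.3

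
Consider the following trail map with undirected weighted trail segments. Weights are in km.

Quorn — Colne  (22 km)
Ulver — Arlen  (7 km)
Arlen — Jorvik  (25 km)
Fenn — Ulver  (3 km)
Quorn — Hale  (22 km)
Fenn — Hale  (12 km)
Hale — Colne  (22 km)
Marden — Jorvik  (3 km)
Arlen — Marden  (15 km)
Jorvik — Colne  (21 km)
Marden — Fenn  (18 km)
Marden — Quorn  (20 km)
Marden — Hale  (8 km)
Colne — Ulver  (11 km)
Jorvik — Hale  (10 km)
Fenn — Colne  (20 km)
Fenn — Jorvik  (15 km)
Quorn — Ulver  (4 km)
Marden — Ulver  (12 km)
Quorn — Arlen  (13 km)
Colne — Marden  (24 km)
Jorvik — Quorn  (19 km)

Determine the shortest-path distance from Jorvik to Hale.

Candidate routes:
Jorvik → Hale: 10 = 10
Jorvik → Marden → Hale: 3+8 = 11
Cheapest is Jorvik → Hale at 10 km.

10 km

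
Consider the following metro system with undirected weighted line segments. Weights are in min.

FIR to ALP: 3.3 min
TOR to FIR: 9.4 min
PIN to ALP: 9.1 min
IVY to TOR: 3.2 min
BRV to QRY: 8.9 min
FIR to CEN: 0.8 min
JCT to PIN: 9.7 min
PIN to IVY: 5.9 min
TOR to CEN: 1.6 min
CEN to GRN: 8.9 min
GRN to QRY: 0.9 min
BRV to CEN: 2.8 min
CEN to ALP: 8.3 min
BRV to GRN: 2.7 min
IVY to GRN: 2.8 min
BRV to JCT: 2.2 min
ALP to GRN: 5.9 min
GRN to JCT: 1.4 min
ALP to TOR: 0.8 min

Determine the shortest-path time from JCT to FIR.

5.8 min

Settle nodes by increasing distance from JCT:
JCT: 0
GRN: 1.4  (via JCT)
BRV: 2.2  (via JCT)
QRY: 2.3  (via GRN)
IVY: 4.2  (via GRN)
CEN: 5  (via BRV)
FIR: 5.8  (via CEN)
Shortest route: JCT → BRV → CEN → FIR = 5.8 min.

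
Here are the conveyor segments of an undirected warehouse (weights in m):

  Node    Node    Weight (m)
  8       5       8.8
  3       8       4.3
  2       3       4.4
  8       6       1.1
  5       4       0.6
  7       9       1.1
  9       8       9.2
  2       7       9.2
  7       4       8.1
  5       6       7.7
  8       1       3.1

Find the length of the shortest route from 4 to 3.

13.7 m

Candidate routes:
4 - 7 - 2 - 3: 8.1+9.2+4.4 = 21.7
4 - 5 - 8 - 3: 0.6+8.8+4.3 = 13.7
Cheapest is 4 - 5 - 8 - 3 at 13.7 m.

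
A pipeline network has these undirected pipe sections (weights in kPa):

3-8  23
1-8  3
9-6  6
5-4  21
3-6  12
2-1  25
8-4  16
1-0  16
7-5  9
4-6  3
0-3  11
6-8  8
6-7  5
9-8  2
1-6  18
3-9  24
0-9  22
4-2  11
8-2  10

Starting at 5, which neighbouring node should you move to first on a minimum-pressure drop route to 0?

Candidate routes:
5 - 7 - 6 - 3 - 0: 9+5+12+11 = 37
5 - 7 - 6 - 8 - 1 - 0: 9+5+8+3+16 = 41
Cheapest is 5 - 7 - 6 - 3 - 0 at 37 kPa.
So from 5 the first move is to 7.

7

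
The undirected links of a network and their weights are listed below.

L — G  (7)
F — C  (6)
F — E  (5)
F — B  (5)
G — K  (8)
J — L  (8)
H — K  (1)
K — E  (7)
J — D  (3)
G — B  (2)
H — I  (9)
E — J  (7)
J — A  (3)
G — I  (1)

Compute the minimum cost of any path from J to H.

15

Candidate routes:
J–E–F–B–G–K–H: 7+5+5+2+8+1 = 28
J–L–G–K–H: 8+7+8+1 = 24
J–L–G–I–H: 8+7+1+9 = 25
J–E–K–H: 7+7+1 = 15
Cheapest is J–E–K–H at 15.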